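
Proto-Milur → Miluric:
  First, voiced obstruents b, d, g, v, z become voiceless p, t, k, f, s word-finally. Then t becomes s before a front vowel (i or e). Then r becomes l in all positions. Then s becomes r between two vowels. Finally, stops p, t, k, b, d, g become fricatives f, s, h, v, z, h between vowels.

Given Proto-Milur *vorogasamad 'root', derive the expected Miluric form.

Miluric: *vorogasamad
  vorogasamad → vorogasamat   [final devoicing]
  vorogasamat (rule 2 does not apply)
  vorogasamat → vologasamat   [unconditioned shift]
  vologasamat → vologaramat   [rhotacism]
  vologaramat → voloharamat   [intervocalic lenition]
  giving Miluric voloharamat.

voloharamat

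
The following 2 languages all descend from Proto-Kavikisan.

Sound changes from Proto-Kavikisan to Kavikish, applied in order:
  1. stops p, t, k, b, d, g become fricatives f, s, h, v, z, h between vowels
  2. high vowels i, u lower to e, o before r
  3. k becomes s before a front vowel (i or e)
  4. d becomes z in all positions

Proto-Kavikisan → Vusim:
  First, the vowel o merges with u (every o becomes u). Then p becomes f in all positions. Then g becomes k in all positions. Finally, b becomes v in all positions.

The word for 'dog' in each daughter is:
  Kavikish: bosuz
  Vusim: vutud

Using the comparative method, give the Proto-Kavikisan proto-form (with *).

Position 3: Kavikish has s, Vusim has t. Vusim preserves t here (none of its changes turn any other segment into t), so the proto-segment is *t.
Position 1: Kavikish has b, Vusim has v. Kavikish preserves b here (none of its changes turn any other segment into b), so the proto-segment is *b.
Position 2: Kavikish has o, Vusim has u. Taking the neighbouring segments as reconstructed: Kavikish o can only go back to *o; Vusim u could go back to *o or *u — the one source consistent with every daughter is *o.
Verify the candidate proto-form against each daughter:
Kavikish: *botud > bosud > bosuz  (by intervocalic lenition, unconditioned shift)
Vusim: start from *botud.
  rule 1 (vowel merger): botud → butud
  rule 2: no change — butud
  rule 3: no change — butud
  rule 4 (unconditioned shift): butud → vutud
  ⇒ Vusim vutud
Only *botud yields all of Kavikish bosuz, Vusim vutud.

*botud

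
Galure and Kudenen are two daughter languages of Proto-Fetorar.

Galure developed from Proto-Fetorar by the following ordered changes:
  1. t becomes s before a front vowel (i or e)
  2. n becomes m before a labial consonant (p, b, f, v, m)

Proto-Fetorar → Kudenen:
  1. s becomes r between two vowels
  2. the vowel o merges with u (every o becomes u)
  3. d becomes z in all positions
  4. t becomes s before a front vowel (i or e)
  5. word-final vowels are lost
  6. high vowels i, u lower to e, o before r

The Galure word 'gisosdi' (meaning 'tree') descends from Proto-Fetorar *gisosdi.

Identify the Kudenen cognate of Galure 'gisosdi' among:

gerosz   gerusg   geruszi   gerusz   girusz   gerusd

Kudenen: *gisosdi
  gisosdi → girosdi   [rhotacism]
  girosdi → girusdi   [vowel merger]
  girusdi → giruszi   [unconditioned shift]
  giruszi (rule 4 does not apply)
  giruszi → girusz   [apocope]
  girusz → gerusz   [pre-rhotic lowering]
  giving Kudenen gerusz.
The other candidates each miss or misapply at least one Kudenen change.

gerusz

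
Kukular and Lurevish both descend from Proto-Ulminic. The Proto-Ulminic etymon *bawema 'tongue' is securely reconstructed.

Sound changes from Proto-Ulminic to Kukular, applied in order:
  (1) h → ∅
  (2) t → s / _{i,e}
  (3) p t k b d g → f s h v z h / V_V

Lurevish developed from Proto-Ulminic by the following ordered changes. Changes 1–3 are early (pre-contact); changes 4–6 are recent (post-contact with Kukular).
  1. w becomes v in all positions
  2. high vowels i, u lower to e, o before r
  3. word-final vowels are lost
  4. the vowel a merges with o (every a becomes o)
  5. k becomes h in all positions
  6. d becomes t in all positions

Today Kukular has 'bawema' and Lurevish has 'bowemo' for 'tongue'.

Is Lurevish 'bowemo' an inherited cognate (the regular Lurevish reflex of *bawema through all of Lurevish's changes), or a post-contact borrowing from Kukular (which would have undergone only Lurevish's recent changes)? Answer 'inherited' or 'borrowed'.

If inherited, *bawema would pass through all of Lurevish's changes:
Lurevish: start from *bawema.
  rule 1 (unconditioned shift): bawema → bavema
  rule 2: no change — bavema
  rule 3 (apocope): bavema → bavem
  rule 4 (vowel merger): bavem → bovem
  rule 5: no change — bovem
  rule 6: no change — bovem
  ⇒ Lurevish bovem
If borrowed from Kukular 'bawema' after the early changes, it would undergo only the recent ones:
  rule 4 (vowel merger): bawema → bowemo
  rule 5 (unconditioned shift): no change (bowemo)
  rule 6 (unconditioned shift): no change (bowemo)
  ⇒ as a loan: bowemo
Lurevish 'bowemo' matches the loan outcome 'bowemo', not the inherited 'bovem' — it skipped the early Lurevish changes, so it was borrowed from Kukular.

borrowed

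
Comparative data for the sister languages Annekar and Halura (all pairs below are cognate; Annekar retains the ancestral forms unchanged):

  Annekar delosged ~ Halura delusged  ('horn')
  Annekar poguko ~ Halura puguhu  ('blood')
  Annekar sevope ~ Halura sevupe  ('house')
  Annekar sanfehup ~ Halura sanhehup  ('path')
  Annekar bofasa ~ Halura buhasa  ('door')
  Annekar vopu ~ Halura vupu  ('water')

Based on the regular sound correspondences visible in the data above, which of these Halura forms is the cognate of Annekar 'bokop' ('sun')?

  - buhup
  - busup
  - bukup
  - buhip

buhup

delosged ~ delusged, poguko ~ puguhu — Annekar o corresponds to Halura u after a consonant, before a consonant other than r, m, n, p, b, f, v.
poguko ~ puguhu — Annekar k corresponds to Halura h between vowels (before a back vowel).
sevope ~ sevupe, vopu ~ vupu — Annekar o corresponds to Halura u after a consonant, before a labial obstruent.
Applying these to Annekar 'bokop':
  bokop → bukop   (o→u after a consonant, before a consonant other than r, m, n, p, b, f, v)
  bukop → buhop   (k→h between vowels (before a back vowel))
  buhop → buhup   (o→u after a consonant, before a labial obstruent)
So the Halura cognate is 'buhup'.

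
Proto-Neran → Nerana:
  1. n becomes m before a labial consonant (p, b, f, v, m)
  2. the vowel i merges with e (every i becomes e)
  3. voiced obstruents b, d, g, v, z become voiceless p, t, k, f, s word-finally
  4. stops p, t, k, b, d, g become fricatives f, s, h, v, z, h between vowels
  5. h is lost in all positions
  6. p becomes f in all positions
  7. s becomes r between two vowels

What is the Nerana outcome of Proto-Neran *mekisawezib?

Nerana: *mekisawezib
  mekisawezib (rule 1 does not apply)
  mekisawezib → mekesawezeb   [vowel merger]
  mekesawezeb → mekesawezep   [final devoicing]
  mekesawezep → mehesawezep   [intervocalic lenition]
  mehesawezep → meesawezep   [h-loss]
  meesawezep → meesawezef   [unconditioned shift]
  meesawezef → meerawezef   [rhotacism]
  giving Nerana meerawezef.

meerawezef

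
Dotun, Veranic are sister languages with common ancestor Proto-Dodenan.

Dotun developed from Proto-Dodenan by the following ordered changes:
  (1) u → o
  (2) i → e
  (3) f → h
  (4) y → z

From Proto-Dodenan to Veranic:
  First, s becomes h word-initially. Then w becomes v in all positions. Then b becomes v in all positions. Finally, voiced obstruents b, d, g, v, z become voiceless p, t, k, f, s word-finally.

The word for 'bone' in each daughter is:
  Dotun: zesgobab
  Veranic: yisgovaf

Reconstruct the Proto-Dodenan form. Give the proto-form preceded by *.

Position 6: Dotun has b, Veranic has v. Dotun preserves b here (none of its changes turn any other segment into b), so the proto-segment is *b.
Position 1: Dotun has z, Veranic has y. Veranic preserves y here (none of its changes turn any other segment into y), so the proto-segment is *y.
This points to *yisgobab. Verify forward in each daughter:
Dotun: *yisgobab > yesgobab > zesgobab  (by vowel merger, unconditioned shift)
Veranic: *yisgobab > yisgovav > yisgovaf  (by unconditioned shift, final devoicing)
Only *yisgobab yields all of Dotun zesgobab, Veranic yisgovaf.

*yisgobab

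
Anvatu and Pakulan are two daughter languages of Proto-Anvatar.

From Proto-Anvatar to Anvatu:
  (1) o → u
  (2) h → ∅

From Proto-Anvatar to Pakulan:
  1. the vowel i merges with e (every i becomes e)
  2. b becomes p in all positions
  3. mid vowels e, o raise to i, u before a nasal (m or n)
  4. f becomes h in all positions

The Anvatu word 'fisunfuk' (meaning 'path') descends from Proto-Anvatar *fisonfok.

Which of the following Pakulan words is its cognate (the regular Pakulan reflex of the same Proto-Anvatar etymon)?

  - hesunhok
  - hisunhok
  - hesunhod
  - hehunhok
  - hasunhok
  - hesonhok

hesunhok

Pakulan: *fisonfok > fesonfok > fesunfok > hesunhok  (by vowel merger, pre-nasal raising, unconditioned shift)
Only 'hesunhok' matches the regular Pakulan development of *fisonfok.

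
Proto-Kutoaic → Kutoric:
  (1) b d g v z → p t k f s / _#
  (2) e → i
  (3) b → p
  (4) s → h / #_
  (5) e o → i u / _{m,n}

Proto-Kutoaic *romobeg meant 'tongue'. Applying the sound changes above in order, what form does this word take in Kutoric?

rumopik

Kutoric: *romobeg
  romobeg → romobek   [final devoicing]
  romobek → romobik   [vowel merger]
  romobik → romopik   [unconditioned shift]
  romopik (rule 4 does not apply)
  romopik → rumopik   [pre-nasal raising]
  giving Kutoric rumopik.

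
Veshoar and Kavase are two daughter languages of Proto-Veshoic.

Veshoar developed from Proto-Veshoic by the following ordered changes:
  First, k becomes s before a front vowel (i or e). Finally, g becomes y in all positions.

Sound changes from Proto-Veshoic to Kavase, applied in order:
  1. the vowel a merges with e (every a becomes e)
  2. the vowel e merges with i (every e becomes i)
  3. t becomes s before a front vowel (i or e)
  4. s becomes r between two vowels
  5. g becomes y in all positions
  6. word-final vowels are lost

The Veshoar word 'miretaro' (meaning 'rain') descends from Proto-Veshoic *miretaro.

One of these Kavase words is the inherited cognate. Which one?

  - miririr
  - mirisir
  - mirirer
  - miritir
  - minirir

Kavase: start from *miretaro.
  rule 1 (vowel merger): miretaro → miretero
  rule 2 (vowel merger): miretero → miritiro
  rule 3 (palatalisation): miritiro → mirisiro
  rule 4 (rhotacism): mirisiro → miririro
  rule 5: no change — miririro
  rule 6 (apocope): miririro → miririr
  ⇒ Kavase miririr
Only 'miririr' matches the regular Kavase development of *miretaro.

miririr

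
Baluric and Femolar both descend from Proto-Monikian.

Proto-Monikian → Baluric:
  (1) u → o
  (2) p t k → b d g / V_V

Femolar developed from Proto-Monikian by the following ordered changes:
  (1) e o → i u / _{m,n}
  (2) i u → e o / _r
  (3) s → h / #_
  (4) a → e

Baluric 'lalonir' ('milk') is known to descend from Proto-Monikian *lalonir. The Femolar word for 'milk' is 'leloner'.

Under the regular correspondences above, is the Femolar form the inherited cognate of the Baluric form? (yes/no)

Derive the expected Femolar reflex of *lalonir:
Femolar: *lalonir > lalunir > laluner > leluner  (by pre-nasal raising, pre-rhotic lowering, vowel merger)
The regular Femolar reflex would be 'leluner', but the attested form is 'leloner'. The correspondence is irregular, so they are not cognates (the Femolar form has a different source).

no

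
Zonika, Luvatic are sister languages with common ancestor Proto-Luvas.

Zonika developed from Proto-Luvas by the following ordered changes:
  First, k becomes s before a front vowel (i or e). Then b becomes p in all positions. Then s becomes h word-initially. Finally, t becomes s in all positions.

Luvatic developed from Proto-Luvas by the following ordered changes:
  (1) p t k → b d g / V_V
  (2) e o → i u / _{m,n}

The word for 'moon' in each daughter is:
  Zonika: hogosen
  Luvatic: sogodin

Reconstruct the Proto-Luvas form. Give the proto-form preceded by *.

Position 5: Zonika has s, Luvatic has d. Taking the neighbouring segments as reconstructed: Zonika s could go back to *t or *k or *s; Luvatic d could go back to *t or *d — the one source consistent with every daughter is *t.
Position 6: Zonika has e, Luvatic has i. Zonika preserves e here (none of its changes turn any other segment into e), so the proto-segment is *e.
Position 1: Zonika has h, Luvatic has s. Luvatic preserves s here (none of its changes turn any other segment into s), so the proto-segment is *s.
The remaining positions agree across the daughters. Check the candidate against every language:
Zonika: start from *sogoten.
  rule 1: no change — sogoten
  rule 2: no change — sogoten
  rule 3 (debuccalisation): sogoten → hogoten
  rule 4 (unconditioned shift): hogoten → hogosen
  ⇒ Zonika hogosen
Luvatic: *sogoten > sogoden > sogodin  (by intervocalic voicing, pre-nasal raising)
Only *sogoten yields all of Zonika hogosen, Luvatic sogodin.

*sogoten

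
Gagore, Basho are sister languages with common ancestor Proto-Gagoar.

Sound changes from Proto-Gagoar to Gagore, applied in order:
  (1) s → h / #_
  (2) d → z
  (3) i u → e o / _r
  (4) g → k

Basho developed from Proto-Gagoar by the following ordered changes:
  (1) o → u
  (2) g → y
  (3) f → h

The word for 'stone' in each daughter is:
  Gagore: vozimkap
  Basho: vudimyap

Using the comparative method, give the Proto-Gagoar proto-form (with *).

Position 2: Gagore has o, Basho has u. Taking the neighbouring segments as reconstructed: Gagore o can only go back to *o; Basho u could go back to *o or *u — the one source consistent with every daughter is *o.
Position 3: Gagore has z, Basho has d. Basho preserves d here (none of its changes turn any other segment into d), so the proto-segment is *d.
Verify the candidate proto-form against each daughter:
Gagore: *vodimgap
  vodimgap (rule 1 does not apply)
  vodimgap → vozimgap   [unconditioned shift]
  vozimgap (rule 3 does not apply)
  vozimgap → vozimkap   [unconditioned shift]
  giving Gagore vozimkap.
Basho: start from *vodimgap.
  rule 1 (vowel merger): vodimgap → vudimgap
  rule 2 (unconditioned shift): vudimgap → vudimyap
  rule 3: no change — vudimyap
  ⇒ Basho vudimyap
*vodimgap is the unique common source.

*vodimgap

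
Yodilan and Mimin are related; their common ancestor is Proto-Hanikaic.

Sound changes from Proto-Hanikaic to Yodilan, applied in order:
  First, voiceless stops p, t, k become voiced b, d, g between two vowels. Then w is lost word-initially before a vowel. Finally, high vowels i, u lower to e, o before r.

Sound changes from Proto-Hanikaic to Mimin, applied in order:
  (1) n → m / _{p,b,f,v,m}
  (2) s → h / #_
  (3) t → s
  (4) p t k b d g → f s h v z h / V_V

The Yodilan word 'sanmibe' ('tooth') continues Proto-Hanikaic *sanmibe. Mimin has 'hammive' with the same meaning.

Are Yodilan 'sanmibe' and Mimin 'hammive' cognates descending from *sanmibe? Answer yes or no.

yes

Derive the expected Mimin reflex of *sanmibe:
Mimin: *sanmibe > sammibe > hammibe > hammive  (by nasal place assimilation, debuccalisation, intervocalic lenition)
Mimin 'hammive' matches the regular reflex exactly, so the pair is cognate.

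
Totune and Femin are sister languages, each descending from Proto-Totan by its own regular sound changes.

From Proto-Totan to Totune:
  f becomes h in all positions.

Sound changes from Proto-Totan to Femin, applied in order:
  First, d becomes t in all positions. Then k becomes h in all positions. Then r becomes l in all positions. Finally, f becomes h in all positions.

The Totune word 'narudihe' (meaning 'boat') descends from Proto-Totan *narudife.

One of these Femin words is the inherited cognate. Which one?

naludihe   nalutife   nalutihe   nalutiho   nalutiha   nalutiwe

Femin: *narudife
  narudife → narutife   [unconditioned shift]
  narutife (rule 2 does not apply)
  narutife → nalutife   [unconditioned shift]
  nalutife → nalutihe   [unconditioned shift]
  giving Femin nalutihe.
The other candidates each miss or misapply at least one Femin change.

nalutihe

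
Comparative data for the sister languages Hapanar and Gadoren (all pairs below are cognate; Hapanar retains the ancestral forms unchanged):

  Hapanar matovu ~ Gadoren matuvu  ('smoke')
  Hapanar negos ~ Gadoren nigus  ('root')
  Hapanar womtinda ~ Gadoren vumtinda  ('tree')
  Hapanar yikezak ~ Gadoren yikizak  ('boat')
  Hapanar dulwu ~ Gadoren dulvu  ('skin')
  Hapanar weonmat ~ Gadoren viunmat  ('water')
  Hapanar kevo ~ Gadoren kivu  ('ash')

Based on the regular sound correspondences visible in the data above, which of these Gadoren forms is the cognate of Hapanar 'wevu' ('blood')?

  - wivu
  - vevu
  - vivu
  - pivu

vivu

weonmat ~ viunmat — Hapanar w corresponds to Gadoren v word-initially before a front vowel.
kevo ~ kivu — Hapanar e corresponds to Gadoren i after a consonant, before a labial obstruent.
Applying these to Hapanar 'wevu':
  wevu → vevu   (w→v word-initially before a front vowel)
  vevu → vivu   (e→i after a consonant, before a labial obstruent)
So the Gadoren cognate is 'vivu'.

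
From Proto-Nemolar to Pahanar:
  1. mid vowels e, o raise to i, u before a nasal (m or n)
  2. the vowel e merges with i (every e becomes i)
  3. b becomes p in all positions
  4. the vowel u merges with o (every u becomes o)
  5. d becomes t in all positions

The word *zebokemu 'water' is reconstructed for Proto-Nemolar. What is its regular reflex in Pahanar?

Pahanar: start from *zebokemu.
  rule 1 (pre-nasal raising): zebokemu → zebokimu
  rule 2 (vowel merger): zebokimu → zibokimu
  rule 3 (unconditioned shift): zibokimu → zipokimu
  rule 4 (vowel merger): zipokimu → zipokimo
  rule 5: no change — zipokimo
  ⇒ Pahanar zipokimo

zipokimo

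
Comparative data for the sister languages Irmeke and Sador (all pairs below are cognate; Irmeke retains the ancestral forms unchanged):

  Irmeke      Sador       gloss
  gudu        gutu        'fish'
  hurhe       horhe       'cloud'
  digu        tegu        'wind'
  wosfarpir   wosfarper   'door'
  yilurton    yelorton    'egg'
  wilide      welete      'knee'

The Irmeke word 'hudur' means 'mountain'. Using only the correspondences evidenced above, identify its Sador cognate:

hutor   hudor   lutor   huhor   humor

gudu ~ gutu — Irmeke d corresponds to Sador t between vowels (before a back vowel).
hurhe ~ horhe, yilurton ~ yelorton — Irmeke u corresponds to Sador o after a consonant, before r.
Applying these to Irmeke 'hudur':
  hudur → hutur   (d→t between vowels (before a back vowel))
  hutur → hutor   (u→o after a consonant, before r)
So the Sador cognate is 'hutor'.

hutor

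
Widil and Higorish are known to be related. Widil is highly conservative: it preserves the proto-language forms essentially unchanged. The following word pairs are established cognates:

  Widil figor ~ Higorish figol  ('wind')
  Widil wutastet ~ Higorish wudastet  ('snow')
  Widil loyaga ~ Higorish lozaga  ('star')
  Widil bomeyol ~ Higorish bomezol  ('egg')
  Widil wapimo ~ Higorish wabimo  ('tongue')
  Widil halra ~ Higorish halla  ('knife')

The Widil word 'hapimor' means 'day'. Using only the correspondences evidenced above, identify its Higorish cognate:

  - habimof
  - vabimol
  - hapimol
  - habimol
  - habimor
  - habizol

habimol

wapimo ~ wabimo — Widil p corresponds to Higorish b between vowels (before a front vowel).
figor ~ figol — Widil r corresponds to Higorish l word-finally.
Applying these to Widil 'hapimor':
  hapimor → habimor   (p→b between vowels (before a front vowel))
  habimor → habimol   (r→l word-finally)
So the Higorish cognate is 'habimol'.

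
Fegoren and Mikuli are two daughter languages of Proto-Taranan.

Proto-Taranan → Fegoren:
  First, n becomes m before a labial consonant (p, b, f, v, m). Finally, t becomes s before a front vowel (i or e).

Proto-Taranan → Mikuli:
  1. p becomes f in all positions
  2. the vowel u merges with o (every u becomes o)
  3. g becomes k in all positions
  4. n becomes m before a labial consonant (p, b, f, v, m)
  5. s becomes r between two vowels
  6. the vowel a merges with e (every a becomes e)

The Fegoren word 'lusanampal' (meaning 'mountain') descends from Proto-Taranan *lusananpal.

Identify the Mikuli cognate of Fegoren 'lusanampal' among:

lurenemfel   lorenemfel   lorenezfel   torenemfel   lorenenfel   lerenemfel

Mikuli: start from *lusananpal.
  rule 1 (unconditioned shift): lusananpal → lusananfal
  rule 2 (vowel merger): lusananfal → losananfal
  rule 3: no change — losananfal
  rule 4 (nasal place assimilation): losananfal → losanamfal
  rule 5 (rhotacism): losanamfal → loranamfal
  rule 6 (vowel merger): loranamfal → lorenemfel
  ⇒ Mikuli lorenemfel

lorenemfel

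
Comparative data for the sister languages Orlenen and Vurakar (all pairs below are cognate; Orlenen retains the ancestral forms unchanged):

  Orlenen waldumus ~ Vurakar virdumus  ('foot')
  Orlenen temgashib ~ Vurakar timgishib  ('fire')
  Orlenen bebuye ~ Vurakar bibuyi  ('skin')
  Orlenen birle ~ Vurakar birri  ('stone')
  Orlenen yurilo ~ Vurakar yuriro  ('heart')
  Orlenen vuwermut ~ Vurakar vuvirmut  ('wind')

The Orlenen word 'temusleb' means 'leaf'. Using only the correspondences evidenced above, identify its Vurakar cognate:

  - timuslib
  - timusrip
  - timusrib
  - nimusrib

temgashib ~ timgishib — Orlenen e corresponds to Vurakar i after a consonant, before a nasal.
birle ~ birri — Orlenen l corresponds to Vurakar r after a consonant, before a front vowel.
bebuye ~ bibuyi — Orlenen e corresponds to Vurakar i after a consonant, before a labial obstruent.
Applying these to Orlenen 'temusleb':
  temusleb → timusleb   (e→i after a consonant, before a nasal)
  timusleb → timusreb   (l→r after a consonant, before a front vowel)
  timusreb → timusrib   (e→i after a consonant, before a labial obstruent)
So the Vurakar cognate is 'timusrib'.

timusrib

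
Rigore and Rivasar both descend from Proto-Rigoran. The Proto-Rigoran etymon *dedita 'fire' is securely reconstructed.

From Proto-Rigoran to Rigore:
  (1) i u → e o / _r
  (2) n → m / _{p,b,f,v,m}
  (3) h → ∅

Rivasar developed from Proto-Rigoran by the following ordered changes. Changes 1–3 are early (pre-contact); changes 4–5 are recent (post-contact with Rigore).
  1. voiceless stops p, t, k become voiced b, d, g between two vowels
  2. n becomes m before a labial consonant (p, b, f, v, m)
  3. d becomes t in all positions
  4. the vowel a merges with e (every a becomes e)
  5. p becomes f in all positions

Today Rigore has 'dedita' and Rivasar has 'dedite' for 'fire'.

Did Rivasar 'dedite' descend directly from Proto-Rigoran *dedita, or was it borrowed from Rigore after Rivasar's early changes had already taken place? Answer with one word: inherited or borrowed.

If inherited, *dedita would pass through all of Rivasar's changes:
Rivasar: *dedita > dedida > tetita > tetite  (by intervocalic voicing, unconditioned shift, vowel merger)
If borrowed from Rigore 'dedita' after the early changes, it would undergo only the recent ones:
  rule 4 (vowel merger): dedita → dedite
  rule 5 (unconditioned shift): no change (dedite)
  ⇒ as a loan: dedite
Rivasar 'dedite' matches the loan outcome 'dedite', not the inherited 'tetite' — it skipped the early Rivasar changes, so it was borrowed from Rigore.

borrowed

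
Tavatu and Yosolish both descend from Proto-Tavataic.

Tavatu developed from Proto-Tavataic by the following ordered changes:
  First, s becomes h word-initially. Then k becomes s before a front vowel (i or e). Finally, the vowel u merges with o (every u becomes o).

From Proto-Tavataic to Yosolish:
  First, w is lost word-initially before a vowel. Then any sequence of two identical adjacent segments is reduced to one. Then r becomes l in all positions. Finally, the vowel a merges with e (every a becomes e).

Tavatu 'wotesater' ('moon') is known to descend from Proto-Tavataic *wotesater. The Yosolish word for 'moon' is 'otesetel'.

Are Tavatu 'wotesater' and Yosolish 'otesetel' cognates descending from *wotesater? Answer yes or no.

Derive the expected Yosolish reflex of *wotesater:
Yosolish: *wotesater
  wotesater → otesater   [glide loss]
  otesater (rule 2 does not apply)
  otesater → otesatel   [unconditioned shift]
  otesatel → otesetel   [vowel merger]
  giving Yosolish otesetel.
Yosolish 'otesetel' matches the regular reflex exactly, so the pair is cognate.

yes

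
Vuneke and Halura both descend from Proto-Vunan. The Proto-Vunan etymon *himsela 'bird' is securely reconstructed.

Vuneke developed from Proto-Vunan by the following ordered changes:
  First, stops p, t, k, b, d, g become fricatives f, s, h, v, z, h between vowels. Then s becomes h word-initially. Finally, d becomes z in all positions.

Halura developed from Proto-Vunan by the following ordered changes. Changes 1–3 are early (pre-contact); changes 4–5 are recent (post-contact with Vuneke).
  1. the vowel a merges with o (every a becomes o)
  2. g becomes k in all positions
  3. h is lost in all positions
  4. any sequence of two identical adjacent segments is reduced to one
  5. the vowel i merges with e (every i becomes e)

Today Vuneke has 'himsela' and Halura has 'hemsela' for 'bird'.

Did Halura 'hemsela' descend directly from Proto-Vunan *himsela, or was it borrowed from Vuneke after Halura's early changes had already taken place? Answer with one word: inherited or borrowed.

If inherited, *himsela would pass through all of Halura's changes:
Halura: *himsela > himselo > imselo > emselo  (by vowel merger, h-loss, vowel merger)
If borrowed from Vuneke 'himsela' after the early changes, it would undergo only the recent ones:
  rule 4 (degemination): no change (himsela)
  rule 5 (vowel merger): himsela → hemsela
  ⇒ as a loan: hemsela
Halura 'hemsela' matches the loan outcome 'hemsela', not the inherited 'emselo' — it skipped the early Halura changes, so it was borrowed from Vuneke.

borrowed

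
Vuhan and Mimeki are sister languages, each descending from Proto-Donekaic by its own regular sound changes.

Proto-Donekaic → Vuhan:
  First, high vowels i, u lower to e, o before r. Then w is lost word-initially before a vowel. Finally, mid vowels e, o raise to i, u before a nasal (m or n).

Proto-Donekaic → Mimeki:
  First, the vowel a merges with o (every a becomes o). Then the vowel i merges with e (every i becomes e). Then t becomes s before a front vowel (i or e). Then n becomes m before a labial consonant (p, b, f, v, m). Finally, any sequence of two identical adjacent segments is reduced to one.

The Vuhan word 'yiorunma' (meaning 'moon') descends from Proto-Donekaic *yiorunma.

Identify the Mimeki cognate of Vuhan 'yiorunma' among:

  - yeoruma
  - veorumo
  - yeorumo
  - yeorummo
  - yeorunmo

Mimeki: *yiorunma > yiorunmo > yeorunmo > yeorummo > yeorumo  (by vowel merger, vowel merger, nasal place assimilation, degemination)
Only 'yeorumo' matches the regular Mimeki development of *yiorunma.

yeorumo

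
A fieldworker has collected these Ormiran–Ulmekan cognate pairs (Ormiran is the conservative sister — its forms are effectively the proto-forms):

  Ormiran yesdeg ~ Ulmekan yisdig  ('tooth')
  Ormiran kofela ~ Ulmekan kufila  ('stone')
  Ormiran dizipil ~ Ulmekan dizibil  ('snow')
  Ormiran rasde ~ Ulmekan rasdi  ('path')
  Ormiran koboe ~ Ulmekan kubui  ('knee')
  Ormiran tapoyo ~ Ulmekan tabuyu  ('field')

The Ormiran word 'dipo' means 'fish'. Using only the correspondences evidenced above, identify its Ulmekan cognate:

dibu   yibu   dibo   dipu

dibu

tapoyo ~ tabuyu — Ormiran p corresponds to Ulmekan b between vowels (before a back vowel).
tapoyo ~ tabuyu — Ormiran o corresponds to Ulmekan u word-finally.
Applying these to Ormiran 'dipo':
  dipo → dibo   (p→b between vowels (before a back vowel))
  dibo → dibu   (o→u word-finally)
So the Ulmekan cognate is 'dibu'.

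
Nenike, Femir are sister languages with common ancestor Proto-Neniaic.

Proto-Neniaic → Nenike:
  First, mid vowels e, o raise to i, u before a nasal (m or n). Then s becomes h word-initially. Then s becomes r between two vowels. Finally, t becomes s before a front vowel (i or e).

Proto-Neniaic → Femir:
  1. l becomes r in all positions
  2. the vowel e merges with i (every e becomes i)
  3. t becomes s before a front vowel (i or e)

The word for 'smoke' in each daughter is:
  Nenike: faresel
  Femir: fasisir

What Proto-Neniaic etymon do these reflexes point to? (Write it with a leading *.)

Position 3: Nenike has r, Femir has s. Taking the neighbouring segments as reconstructed: Nenike r could go back to *s or *r; Femir s could go back to *t or *s — the one source consistent with every daughter is *s.
Position 6: Nenike has e, Femir has i. Nenike preserves e here (none of its changes turn any other segment into e), so the proto-segment is *e.
Continuing position by position gives *fasetel; check it forward:
Nenike: *fasetel
  fasetel (rule 1 does not apply)
  fasetel (rule 2 does not apply)
  fasetel → faretel   [rhotacism]
  faretel → faresel   [palatalisation]
  giving Nenike faresel.
Femir: start from *fasetel.
  rule 1 (unconditioned shift): fasetel → faseter
  rule 2 (vowel merger): faseter → fasitir
  rule 3 (palatalisation): fasitir → fasisir
  ⇒ Femir fasisir
No other proto-form is consistent with every reflex, so the reconstruction is *fasetel.

*fasetel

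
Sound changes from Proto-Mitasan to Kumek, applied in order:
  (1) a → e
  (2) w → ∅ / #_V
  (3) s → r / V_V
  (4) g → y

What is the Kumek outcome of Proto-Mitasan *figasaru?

Kumek: *figasaru
  figasaru → figeseru   [vowel merger]
  figeseru (rule 2 does not apply)
  figeseru → figereru   [rhotacism]
  figereru → fiyereru   [unconditioned shift]
  giving Kumek fiyereru.

fiyereru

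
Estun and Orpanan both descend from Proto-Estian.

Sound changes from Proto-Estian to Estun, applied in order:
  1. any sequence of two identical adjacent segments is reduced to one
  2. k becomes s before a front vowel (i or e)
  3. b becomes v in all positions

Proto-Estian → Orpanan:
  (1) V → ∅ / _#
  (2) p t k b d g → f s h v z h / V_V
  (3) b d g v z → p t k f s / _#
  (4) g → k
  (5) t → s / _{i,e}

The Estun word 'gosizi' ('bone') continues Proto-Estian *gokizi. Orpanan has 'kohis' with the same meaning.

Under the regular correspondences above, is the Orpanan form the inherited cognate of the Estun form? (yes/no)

yes

Derive the expected Orpanan reflex of *gokizi:
Orpanan: *gokizi > gokiz > gohiz > gohis > kohis  (by apocope, intervocalic lenition, final devoicing, unconditioned shift)
Orpanan 'kohis' matches the regular reflex exactly, so the pair is cognate.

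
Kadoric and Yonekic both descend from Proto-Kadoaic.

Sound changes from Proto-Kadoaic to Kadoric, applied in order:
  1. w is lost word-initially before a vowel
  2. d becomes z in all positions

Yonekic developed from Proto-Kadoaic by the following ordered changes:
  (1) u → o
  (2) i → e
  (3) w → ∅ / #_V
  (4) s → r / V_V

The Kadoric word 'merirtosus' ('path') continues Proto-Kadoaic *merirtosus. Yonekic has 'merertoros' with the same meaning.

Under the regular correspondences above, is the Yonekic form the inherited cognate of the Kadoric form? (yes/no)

Derive the expected Yonekic reflex of *merirtosus:
Yonekic: *merirtosus > merirtosos > merertosos > merertoros  (by vowel merger, vowel merger, rhotacism)
Yonekic 'merertoros' matches the regular reflex exactly, so the pair is cognate.

yes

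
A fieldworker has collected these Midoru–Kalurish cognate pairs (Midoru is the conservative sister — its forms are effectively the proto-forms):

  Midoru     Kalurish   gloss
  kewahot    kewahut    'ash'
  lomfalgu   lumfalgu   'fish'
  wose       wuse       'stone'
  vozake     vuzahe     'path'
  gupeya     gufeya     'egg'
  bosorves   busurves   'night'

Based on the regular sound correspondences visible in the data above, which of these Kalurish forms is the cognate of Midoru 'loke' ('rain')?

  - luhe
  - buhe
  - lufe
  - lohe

kewahot ~ kewahut, wose ~ wuse — Midoru o corresponds to Kalurish u after a consonant, before a consonant other than r, m, n, p, b, f, v.
vozake ~ vuzahe — Midoru k corresponds to Kalurish h between vowels (before a front vowel).
Applying these to Midoru 'loke':
  loke → luke   (o→u after a consonant, before a consonant other than r, m, n, p, b, f, v)
  luke → luhe   (k→h between vowels (before a front vowel))
So the Kalurish cognate is 'luhe'.

luhe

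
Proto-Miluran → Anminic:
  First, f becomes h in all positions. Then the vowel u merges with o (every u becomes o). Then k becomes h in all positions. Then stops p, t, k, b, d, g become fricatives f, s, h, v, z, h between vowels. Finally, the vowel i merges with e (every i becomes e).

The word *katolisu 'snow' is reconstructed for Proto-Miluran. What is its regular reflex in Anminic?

Anminic: *katolisu
  katolisu (rule 1 does not apply)
  katolisu → katoliso   [vowel merger]
  katoliso → hatoliso   [unconditioned shift]
  hatoliso → hasoliso   [intervocalic lenition]
  hasoliso → hasoleso   [vowel merger]
  giving Anminic hasoleso.

hasoleso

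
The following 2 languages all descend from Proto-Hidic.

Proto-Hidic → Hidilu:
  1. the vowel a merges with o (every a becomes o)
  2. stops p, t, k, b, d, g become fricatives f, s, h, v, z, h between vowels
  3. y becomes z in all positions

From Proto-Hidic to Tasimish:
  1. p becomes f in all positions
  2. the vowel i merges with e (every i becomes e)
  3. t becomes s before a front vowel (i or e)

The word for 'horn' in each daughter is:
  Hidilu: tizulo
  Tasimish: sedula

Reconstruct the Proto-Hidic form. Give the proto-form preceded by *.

*tidula

Position 3: Hidilu has z, Tasimish has d. Tasimish preserves d here (none of its changes turn any other segment into d), so the proto-segment is *d.
Position 1: Hidilu has t, Tasimish has s. Hidilu preserves t here (none of its changes turn any other segment into t), so the proto-segment is *t.
Position 6: Hidilu has o, Tasimish has a. Tasimish preserves a here (none of its changes turn any other segment into a), so the proto-segment is *a.
Continuing position by position gives *tidula; check it forward:
Hidilu: *tidula
  tidula → tidulo   [vowel merger]
  tidulo → tizulo   [intervocalic lenition]
  tizulo (rule 3 does not apply)
  giving Hidilu tizulo.
Tasimish: *tidula
  tidula (rule 1 does not apply)
  tidula → tedula   [vowel merger]
  tedula → sedula   [palatalisation]
  giving Tasimish sedula.
*tidula is the unique common source.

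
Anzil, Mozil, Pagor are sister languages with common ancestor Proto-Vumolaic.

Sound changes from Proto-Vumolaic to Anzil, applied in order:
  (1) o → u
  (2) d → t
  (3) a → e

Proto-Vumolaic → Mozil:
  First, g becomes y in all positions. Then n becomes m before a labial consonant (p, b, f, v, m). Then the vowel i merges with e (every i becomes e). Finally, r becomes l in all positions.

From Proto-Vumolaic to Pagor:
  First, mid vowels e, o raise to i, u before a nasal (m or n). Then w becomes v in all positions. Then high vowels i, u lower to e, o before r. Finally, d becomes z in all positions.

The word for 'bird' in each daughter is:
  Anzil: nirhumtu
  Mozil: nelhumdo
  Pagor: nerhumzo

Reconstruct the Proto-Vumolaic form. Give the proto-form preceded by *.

*nirhumdo

Position 7: Anzil has t, Mozil has d, Pagor has z. Mozil preserves d here (none of its changes turn any other segment into d), so the proto-segment is *d.
Position 2: Anzil has i, Mozil has e, Pagor has e. Anzil preserves i here (none of its changes turn any other segment into i), so the proto-segment is *i.
Verify the candidate proto-form against each daughter:
Anzil: *nirhumdo
  nirhumdo → nirhumdu   [vowel merger]
  nirhumdu → nirhumtu   [unconditioned shift]
  nirhumtu (rule 3 does not apply)
  giving Anzil nirhumtu.
Mozil: *nirhumdo > nerhumdo > nelhumdo  (by vowel merger, unconditioned shift)
Pagor: start from *nirhumdo.
  rule 1: no change — nirhumdo
  rule 2: no change — nirhumdo
  rule 3 (pre-rhotic lowering): nirhumdo → nerhumdo
  rule 4 (unconditioned shift): nerhumdo → nerhumzo
  ⇒ Pagor nerhumzo
No other proto-form is consistent with every reflex, so the reconstruction is *nirhumdo.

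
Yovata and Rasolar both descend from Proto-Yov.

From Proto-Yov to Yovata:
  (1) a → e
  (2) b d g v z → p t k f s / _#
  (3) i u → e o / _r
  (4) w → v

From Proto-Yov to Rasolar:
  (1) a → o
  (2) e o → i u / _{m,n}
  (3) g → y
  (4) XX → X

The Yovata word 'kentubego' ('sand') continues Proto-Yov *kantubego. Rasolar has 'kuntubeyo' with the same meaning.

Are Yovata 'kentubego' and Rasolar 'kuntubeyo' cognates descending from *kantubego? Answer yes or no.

Derive the expected Rasolar reflex of *kantubego:
Rasolar: *kantubego
  kantubego → kontubego   [vowel merger]
  kontubego → kuntubego   [pre-nasal raising]
  kuntubego → kuntubeyo   [unconditioned shift]
  kuntubeyo (rule 4 does not apply)
  giving Rasolar kuntubeyo.
Rasolar 'kuntubeyo' matches the regular reflex exactly, so the pair is cognate.

yes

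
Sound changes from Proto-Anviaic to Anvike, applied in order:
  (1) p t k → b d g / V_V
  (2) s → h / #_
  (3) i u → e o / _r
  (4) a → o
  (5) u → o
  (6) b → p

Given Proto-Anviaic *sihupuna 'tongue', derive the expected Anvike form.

Anvike: *sihupuna > sihubuna > hihubuna > hihubuno > hihobono > hihopono  (by intervocalic voicing, debuccalisation, vowel merger, vowel merger, unconditioned shift)

hihopono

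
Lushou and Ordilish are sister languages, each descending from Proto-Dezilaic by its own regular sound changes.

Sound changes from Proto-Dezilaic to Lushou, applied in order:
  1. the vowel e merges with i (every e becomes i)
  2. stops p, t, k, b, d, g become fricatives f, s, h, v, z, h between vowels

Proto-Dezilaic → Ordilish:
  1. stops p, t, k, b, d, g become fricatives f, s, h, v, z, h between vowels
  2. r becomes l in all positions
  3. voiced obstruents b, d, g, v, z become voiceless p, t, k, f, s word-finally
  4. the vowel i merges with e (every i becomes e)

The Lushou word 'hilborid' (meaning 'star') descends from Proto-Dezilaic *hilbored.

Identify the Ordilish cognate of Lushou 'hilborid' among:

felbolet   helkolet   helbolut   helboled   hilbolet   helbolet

helbolet

Ordilish: start from *hilbored.
  rule 1: no change — hilbored
  rule 2 (unconditioned shift): hilbored → hilboled
  rule 3 (final devoicing): hilboled → hilbolet
  rule 4 (vowel merger): hilbolet → helbolet
  ⇒ Ordilish helbolet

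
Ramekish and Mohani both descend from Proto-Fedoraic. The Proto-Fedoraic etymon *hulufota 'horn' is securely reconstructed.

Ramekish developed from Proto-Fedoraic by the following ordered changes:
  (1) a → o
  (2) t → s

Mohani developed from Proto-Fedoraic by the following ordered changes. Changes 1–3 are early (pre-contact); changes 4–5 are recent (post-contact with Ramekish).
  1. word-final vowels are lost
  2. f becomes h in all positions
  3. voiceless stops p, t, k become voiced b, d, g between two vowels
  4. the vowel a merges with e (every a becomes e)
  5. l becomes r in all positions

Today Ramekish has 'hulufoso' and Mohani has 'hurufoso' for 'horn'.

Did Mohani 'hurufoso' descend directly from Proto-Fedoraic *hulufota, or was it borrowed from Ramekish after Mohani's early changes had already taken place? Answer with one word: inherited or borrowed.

If inherited, *hulufota would pass through all of Mohani's changes:
Mohani: start from *hulufota.
  rule 1 (apocope): hulufota → hulufot
  rule 2 (unconditioned shift): hulufot → huluhot
  rule 3: no change — huluhot
  rule 4: no change — huluhot
  rule 5 (unconditioned shift): huluhot → huruhot
  ⇒ Mohani huruhot
If borrowed from Ramekish 'hulufoso' after the early changes, it would undergo only the recent ones:
  rule 4 (vowel merger): no change (hulufoso)
  rule 5 (unconditioned shift): hulufoso → hurufoso
  ⇒ as a loan: hurufoso
Mohani 'hurufoso' matches the loan outcome 'hurufoso', not the inherited 'huruhot' — it skipped the early Mohani changes, so it was borrowed from Ramekish.

borrowed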